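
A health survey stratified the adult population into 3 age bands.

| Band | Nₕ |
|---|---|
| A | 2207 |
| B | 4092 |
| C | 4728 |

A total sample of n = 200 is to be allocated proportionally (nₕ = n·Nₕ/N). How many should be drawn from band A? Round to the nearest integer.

40

Share of band A = 2207/11027 = 0.20015.
Allocate 200 × 0.20015 = 40.029... → 40.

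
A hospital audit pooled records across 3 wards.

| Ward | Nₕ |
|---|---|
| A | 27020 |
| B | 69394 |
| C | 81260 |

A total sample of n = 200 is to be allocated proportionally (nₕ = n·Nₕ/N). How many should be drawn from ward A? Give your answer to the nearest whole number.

Share of ward A = 27020/177674 = 0.15208.
Allocate 200 × 0.15208 = 30.415... → 30.

30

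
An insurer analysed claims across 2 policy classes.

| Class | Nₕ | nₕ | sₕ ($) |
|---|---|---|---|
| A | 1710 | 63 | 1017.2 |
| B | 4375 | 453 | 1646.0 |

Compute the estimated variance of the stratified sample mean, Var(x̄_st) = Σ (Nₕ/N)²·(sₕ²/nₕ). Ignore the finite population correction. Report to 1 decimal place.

N = 6085; Wₕ = Nₕ/N.
class A: (1710/6085)²·1017.2²/63 = 1297.0097
class B: (4375/6085)²·1646.0²/453 = 3091.6933
Sum = 4388.7030 → 4388.7.

4388.7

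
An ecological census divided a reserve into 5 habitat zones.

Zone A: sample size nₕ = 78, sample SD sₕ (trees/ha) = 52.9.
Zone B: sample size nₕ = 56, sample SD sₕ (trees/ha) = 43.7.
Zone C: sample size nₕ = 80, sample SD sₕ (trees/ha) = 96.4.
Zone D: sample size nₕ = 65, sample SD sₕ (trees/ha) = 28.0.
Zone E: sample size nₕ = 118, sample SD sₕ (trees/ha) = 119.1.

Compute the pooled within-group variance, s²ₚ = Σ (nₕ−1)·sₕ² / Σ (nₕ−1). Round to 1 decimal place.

Degrees of freedom: 77 + 55 + 79 + 64 + 117 = 392.
Σ(nₕ−1)sₕ² = 77·2798.41 + 55·1909.69 + 79·9292.96 + 64·784 + 117·14184.81 = 2764453.13.
s²ₚ = 2764453.13 / 392 = 7052.176... → 7052.2.

7052.2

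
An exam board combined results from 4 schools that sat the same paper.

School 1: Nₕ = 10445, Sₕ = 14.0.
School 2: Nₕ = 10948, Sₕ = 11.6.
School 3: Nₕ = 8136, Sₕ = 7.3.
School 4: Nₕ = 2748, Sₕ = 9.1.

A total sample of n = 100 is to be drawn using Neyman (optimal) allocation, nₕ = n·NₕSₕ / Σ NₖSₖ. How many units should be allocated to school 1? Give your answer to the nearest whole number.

Σ NₕSₕ = 10445·14.0 + 10948·11.6 + 8136·7.3 + 2748·9.1 = 357626.4.
Share for 1: 146230/357626.4 = 0.40889.
n_1 = 100 × 0.40889 = 40.889... → 41.

41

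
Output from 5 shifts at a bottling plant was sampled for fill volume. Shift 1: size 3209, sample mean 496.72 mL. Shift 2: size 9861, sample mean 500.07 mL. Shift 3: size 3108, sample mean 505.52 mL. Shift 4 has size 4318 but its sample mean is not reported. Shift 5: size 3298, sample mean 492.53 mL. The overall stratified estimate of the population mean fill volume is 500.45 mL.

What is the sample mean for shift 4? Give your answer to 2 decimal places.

Σ Nₕx̄ₕ = N·μ, so 4318·x̄_4 = 23794·500.45 − (3209·496.72 + 9861·500.07 + 3108·505.52 + 3298·492.53).
= 11907707.3 − 9720684.85 = 2187022.45.
x̄_4 = 2187022.45 / 4318 = 506.4897... → 506.49.

506.49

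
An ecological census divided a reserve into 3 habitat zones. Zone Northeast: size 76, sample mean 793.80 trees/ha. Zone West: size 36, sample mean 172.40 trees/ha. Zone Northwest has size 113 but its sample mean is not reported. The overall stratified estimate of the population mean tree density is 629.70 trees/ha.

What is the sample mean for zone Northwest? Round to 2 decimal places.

665.02

Σ Nₕx̄ₕ = N·μ, so 113·x̄_Northwest = 225·629.70 − (76·793.80 + 36·172.40).
= 141682.5 − 66535.2 = 75147.3.
x̄_Northwest = 75147.3 / 113 = 665.0204... → 665.02.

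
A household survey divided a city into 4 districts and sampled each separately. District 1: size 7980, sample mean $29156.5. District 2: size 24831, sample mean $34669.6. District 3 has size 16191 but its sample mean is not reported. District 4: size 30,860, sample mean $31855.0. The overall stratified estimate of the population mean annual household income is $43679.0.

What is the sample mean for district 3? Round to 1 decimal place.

87190.2

Σ Nₕx̄ₕ = N·μ, so 16191·x̄_3 = 79862·43679.0 − (7980·29156.5 + 24831·34669.6 + 30860·31855.0).
= 3488292298 − 2076595007.6 = 1411697290.4.
x̄_3 = 1411697290.4 / 16191 = 87190.247... → 87190.2.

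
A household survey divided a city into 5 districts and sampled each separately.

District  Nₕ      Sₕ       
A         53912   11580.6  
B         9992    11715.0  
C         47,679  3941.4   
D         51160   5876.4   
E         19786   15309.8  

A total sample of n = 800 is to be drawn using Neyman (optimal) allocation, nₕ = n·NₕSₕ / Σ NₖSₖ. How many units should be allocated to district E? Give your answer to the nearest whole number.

158

Σ NₕSₕ = 53912·11580.6 + 9992·11715.0 + 47679·3941.4 + 51160·5876.4 + 19786·15309.8 = 1532867924.6.
Share for E: 302919702.8/1532867924.6 = 0.19762.
n_E = 800 × 0.19762 = 158.093... → 158.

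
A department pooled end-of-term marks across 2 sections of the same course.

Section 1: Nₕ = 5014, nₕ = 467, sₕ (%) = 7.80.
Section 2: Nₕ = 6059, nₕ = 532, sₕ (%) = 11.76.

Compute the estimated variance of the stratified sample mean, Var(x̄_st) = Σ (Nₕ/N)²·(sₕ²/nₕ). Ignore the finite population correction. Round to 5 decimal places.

0.10455

N = 11073. Term for each stratum: Wₕ²sₕ²/nₕ.
Var(x̄_st) = 0.02671224 + 0.07783489 = 0.10454713 → 0.10455.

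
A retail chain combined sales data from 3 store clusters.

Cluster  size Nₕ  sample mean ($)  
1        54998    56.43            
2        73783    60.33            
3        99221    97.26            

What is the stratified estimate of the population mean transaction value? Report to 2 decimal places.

75.46

N = 228002; weights Wₕ = Nₕ/N = (0.2412, 0.3236, 0.4352).
x̄_st = Σ Wₕ·x̄ₕ = 0.2412·56.43 + 0.3236·60.33 + 0.4352·97.26 ≈ 75.4603...
→ 75.46.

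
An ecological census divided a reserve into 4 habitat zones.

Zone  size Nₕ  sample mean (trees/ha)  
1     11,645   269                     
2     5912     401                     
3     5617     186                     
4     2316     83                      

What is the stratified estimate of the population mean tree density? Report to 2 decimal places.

264.43

x̄_st = (Σ Nₕx̄ₕ) / (Σ Nₕ) = (11645·269 + 5912·401 + 5617·186 + 2316·83) / 25490
= 6740207 / 25490 = 264.4255... → 264.43.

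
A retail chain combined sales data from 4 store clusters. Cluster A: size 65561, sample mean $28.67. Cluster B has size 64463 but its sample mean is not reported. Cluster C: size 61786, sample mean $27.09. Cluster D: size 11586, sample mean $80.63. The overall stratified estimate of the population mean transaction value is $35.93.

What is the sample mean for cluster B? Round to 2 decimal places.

43.75

N = 65561 + 64463 + 61786 + 11586 = 203396.
Overall total = μ·N = 35.93·203396 = 7308018.28.
Subtract the known strata: 65561·28.67 + 61786·27.09 + 11586·80.63 = 4487595.79.
Remaining total for cluster B: 7308018.28 − 4487595.79 = 2820422.49.
Divide by its size: 2820422.49 / 64463 = 43.7526... → 43.75.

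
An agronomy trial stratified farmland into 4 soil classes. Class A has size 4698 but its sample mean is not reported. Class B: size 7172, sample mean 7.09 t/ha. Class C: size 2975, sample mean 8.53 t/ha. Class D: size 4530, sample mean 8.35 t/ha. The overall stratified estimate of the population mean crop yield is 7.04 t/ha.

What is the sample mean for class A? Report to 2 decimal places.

4.76

Σ Nₕx̄ₕ = N·μ, so 4698·x̄_A = 19375·7.04 − (7172·7.09 + 2975·8.53 + 4530·8.35).
= 136400 − 114051.73 = 22348.27.
x̄_A = 22348.27 / 4698 = 4.7570... → 4.76.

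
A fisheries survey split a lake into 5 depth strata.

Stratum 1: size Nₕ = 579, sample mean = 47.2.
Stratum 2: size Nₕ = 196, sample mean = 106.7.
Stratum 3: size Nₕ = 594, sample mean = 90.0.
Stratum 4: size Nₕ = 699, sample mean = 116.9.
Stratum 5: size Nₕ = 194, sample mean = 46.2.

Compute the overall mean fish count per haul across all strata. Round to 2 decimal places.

85.05

x̄_st = (Σ Nₕx̄ₕ) / (Σ Nₕ) = (579·47.2 + 196·106.7 + 594·90.0 + 699·116.9 + 194·46.2) / 2262
= 192377.9 / 2262 = 85.0477... → 85.05.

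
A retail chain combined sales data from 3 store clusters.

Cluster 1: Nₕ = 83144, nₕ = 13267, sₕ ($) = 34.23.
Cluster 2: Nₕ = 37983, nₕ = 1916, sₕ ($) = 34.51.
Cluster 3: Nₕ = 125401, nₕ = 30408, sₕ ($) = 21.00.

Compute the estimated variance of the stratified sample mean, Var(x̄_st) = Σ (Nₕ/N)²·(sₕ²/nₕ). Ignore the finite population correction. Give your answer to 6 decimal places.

N = 246528; Wₕ = Nₕ/N.
cluster 1: (83144/246528)²·34.23²/13267 = 0.010045473
cluster 2: (37983/246528)²·34.51²/1916 = 0.014755042
cluster 3: (125401/246528)²·21.00²/30408 = 0.003752496
Sum = 0.028553010 → 0.028553.

0.028553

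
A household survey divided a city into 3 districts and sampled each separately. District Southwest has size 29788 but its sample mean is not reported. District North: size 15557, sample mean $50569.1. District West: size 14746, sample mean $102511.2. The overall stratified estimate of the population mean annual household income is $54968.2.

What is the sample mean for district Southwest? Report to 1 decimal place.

Σ Nₕx̄ₕ = N·μ, so 29788·x̄_Southwest = 60091·54968.2 − (15557·50569.1 + 14746·102511.2).
= 3303094106.2 − 2298333643.9 = 1004760462.3.
x̄_Southwest = 1004760462.3 / 29788 = 33730.377... → 33730.4.

33730.4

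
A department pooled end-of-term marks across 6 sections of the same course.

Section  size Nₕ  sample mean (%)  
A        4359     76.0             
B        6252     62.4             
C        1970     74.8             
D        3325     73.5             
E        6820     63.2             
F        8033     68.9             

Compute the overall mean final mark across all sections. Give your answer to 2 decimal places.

68.20

x̄_st = (Σ Nₕx̄ₕ) / (Σ Nₕ) = (4359·76.0 + 6252·62.4 + 1970·74.8 + 3325·73.5 + 6820·63.2 + 8033·68.9) / 30759
= 2097650 / 30759 = 68.1963... → 68.20.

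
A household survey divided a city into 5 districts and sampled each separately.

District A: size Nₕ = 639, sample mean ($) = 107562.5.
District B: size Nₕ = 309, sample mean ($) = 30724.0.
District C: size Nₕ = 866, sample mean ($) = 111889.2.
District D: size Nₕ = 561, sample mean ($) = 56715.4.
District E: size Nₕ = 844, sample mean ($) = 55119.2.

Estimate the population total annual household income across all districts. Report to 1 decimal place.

253460144.9

Estimate total by summing Nₕ·x̄ₕ over strata.
639·107562.5 + 309·30724.0 + 866·111889.2 + 561·56715.4 + 844·55119.2 = 68732437.5 + 9493716 + 96896047.2 + 31817339.4 + 46520604.8 = 253460144.9.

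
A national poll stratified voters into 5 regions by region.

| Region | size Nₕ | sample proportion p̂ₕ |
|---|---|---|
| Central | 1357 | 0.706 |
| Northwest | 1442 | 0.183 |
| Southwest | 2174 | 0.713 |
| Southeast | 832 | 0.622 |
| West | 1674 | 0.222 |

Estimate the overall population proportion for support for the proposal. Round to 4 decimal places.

N = 1357 + 1442 + 2174 + 832 + 1674 = 7479.
Overall proportion = Σ (Nₕ/N)·p̂ₕ.
Σ Nₕp̂ₕ = 958.042 + 263.886 + 1550.062 + 517.504 + 371.628 = 3661.122.
3661.122 / 7479 = 0.489520... → 0.4895.

0.4895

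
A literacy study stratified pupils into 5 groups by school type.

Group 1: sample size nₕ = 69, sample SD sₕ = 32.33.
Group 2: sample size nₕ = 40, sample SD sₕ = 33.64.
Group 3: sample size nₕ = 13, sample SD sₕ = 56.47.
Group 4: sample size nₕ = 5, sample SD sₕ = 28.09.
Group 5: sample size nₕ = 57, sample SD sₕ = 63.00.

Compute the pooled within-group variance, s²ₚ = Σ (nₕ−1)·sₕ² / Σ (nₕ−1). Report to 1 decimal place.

2116.7

Degrees of freedom: 68 + 39 + 12 + 4 + 56 = 179.
Σ(nₕ−1)sₕ² = 68·1045.2289 + 39·1131.6496 + 12·3188.8609 + 4·789.0481 + 56·3969 = 378896.4228.
s²ₚ = 378896.4228 / 179 = 2116.740... → 2116.7.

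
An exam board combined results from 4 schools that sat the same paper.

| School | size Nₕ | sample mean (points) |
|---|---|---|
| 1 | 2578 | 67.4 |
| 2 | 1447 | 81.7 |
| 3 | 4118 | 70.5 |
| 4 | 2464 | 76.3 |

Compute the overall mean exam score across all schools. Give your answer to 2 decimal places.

72.62

x̄_st = (Σ Nₕx̄ₕ) / (Σ Nₕ) = (2578·67.4 + 1447·81.7 + 4118·70.5 + 2464·76.3) / 10607
= 770299.3 / 10607 = 72.6218... → 72.62.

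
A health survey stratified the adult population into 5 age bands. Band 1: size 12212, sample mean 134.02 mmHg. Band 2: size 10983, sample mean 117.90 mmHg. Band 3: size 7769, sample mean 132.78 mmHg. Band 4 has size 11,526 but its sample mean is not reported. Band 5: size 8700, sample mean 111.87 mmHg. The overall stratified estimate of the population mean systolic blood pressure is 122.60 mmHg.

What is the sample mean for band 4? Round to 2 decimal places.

Σ Nₕx̄ₕ = N·μ, so 11526·x̄_4 = 51190·122.60 − (12212·134.02 + 10983·117.90 + 7769·132.78 + 8700·111.87).
= 6275894 − 4936384.76 = 1339509.24.
x̄_4 = 1339509.24 / 11526 = 116.2163... → 116.22.

116.22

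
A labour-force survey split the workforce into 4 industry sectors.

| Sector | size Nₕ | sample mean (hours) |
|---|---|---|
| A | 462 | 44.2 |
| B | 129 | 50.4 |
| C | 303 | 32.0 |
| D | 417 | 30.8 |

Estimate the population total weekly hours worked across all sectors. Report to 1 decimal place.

A: 462·44.2 = 20420.4
B: 129·50.4 = 6501.6
C: 303·32.0 = 9696
D: 417·30.8 = 12843.6
τ̂ = Σ Nₕx̄ₕ = 49461.6.

49461.6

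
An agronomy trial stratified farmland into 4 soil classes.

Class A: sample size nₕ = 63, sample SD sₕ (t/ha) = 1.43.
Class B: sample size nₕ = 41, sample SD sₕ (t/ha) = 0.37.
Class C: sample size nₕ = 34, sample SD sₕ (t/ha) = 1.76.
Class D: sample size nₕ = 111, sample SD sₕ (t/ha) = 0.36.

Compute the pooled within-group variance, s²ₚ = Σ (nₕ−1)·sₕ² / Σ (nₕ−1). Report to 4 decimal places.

Degrees of freedom: 62 + 40 + 33 + 110 = 245.
Σ(nₕ−1)sₕ² = 62·2.0449 + 40·0.1369 + 33·3.0976 + 110·0.1296 = 248.7366.
s²ₚ = 248.7366 / 245 = 1.015251... → 1.0153.

1.0153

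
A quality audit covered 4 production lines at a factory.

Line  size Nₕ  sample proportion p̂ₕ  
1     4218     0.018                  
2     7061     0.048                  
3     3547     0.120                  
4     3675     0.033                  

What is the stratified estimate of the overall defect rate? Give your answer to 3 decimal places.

N = 4218 + 7061 + 3547 + 3675 = 18501.
Overall proportion = Σ (Nₕ/N)·p̂ₕ.
Σ Nₕp̂ₕ = 75.924 + 338.928 + 425.64 + 121.275 = 961.767.
961.767 / 18501 = 0.05198... → 0.052.

0.052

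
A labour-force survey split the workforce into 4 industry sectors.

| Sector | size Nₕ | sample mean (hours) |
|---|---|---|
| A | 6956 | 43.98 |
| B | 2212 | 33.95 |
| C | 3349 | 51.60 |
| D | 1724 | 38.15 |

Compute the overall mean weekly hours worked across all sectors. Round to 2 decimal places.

x̄_st = (Σ Nₕx̄ₕ) / (Σ Nₕ) = (6956·43.98 + 2212·33.95 + 3349·51.60 + 1724·38.15) / 14241
= 619601.28 / 14241 = 43.5083... → 43.51.

43.51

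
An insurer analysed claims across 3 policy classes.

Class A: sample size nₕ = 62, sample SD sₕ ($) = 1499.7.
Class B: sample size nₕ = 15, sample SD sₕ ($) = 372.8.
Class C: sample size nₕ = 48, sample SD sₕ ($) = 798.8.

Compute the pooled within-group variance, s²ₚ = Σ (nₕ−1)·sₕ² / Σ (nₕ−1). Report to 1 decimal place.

A: (62−1)·1499.7² = 61·2249100.09 = 137195105.49
B: (15−1)·372.8² = 14·138979.84 = 1945717.76
C: (48−1)·798.8² = 47·638081.44 = 29989827.68
Numerator = 169130650.93; denominator = Σ(nₕ−1) = 122.
s²ₚ = 169130650.93/122 = 1386316.811... → 1386316.8.

1386316.8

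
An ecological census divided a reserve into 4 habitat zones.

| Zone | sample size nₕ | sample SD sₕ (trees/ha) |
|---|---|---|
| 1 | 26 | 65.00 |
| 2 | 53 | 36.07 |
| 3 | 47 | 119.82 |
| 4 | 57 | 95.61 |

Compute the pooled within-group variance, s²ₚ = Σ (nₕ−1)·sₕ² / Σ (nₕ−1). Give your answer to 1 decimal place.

7517.3

1: (26−1)·65.00² = 25·4225 = 105625
2: (53−1)·36.07² = 52·1301.0449 = 67654.3348
3: (47−1)·119.82² = 46·14356.8324 = 660414.2904
4: (57−1)·95.61² = 56·9141.2721 = 511911.2376
Numerator = 1345604.8628; denominator = Σ(nₕ−1) = 179.
s²ₚ = 1345604.8628/179 = 7517.346... → 7517.3.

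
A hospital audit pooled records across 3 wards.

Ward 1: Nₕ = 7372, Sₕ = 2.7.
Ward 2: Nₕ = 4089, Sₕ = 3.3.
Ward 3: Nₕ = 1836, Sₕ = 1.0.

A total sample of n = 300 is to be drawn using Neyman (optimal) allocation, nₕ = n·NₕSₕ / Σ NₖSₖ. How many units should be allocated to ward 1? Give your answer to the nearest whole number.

1: NₕSₕ = 7372·2.7 = 19904.4
2: NₕSₕ = 4089·3.3 = 13493.7
3: NₕSₕ = 1836·1.0 = 1836
Σ NₕSₕ = 35234.1.
n_1 = 300·19904.4/35234.1 = 169.476... → 169.

169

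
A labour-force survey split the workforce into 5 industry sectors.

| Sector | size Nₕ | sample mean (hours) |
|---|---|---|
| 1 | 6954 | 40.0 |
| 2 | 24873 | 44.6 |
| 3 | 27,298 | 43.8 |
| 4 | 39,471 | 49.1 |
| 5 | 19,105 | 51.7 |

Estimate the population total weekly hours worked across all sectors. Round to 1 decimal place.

Estimate total by summing Nₕ·x̄ₕ over strata.
6954·40.0 + 24873·44.6 + 27298·43.8 + 39471·49.1 + 19105·51.7 = 278160 + 1109335.8 + 1195652.4 + 1938026.1 + 987728.5 = 5508902.8.

5508902.8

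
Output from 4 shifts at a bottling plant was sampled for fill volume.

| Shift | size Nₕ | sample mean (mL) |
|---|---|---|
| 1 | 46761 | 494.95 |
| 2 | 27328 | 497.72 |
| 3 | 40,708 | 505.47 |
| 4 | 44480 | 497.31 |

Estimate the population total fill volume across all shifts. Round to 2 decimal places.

1: 46761·494.95 = 23144356.95
2: 27328·497.72 = 13601692.16
3: 40708·505.47 = 20576672.76
4: 44480·497.31 = 22120348.8
τ̂ = Σ Nₕx̄ₕ = 79443070.67.

79443070.67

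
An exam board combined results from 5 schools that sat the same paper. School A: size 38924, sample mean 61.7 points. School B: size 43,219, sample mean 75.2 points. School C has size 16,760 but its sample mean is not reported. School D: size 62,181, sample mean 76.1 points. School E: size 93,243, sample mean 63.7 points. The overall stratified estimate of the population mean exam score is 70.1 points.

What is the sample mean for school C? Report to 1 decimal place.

89.8

N = 38924 + 43219 + 16760 + 62181 + 93243 = 254327.
Overall total = μ·N = 70.1·254327 = 17828322.7.
Subtract the known strata: 38924·61.7 + 43219·75.2 + 62181·76.1 + 93243·63.7 = 16323232.8.
Remaining total for school C: 17828322.7 − 16323232.8 = 1505089.9.
Divide by its size: 1505089.9 / 16760 = 89.803... → 89.8.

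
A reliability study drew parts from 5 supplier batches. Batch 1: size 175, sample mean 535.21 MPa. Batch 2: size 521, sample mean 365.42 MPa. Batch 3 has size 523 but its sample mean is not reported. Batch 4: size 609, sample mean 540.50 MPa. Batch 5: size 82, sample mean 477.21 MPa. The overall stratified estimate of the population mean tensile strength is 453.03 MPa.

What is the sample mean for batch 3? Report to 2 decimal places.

N = 175 + 521 + 523 + 609 + 82 = 1910.
Overall total = μ·N = 453.03·1910 = 865287.3.
Subtract the known strata: 175·535.21 + 521·365.42 + 609·540.50 + 82·477.21 = 652341.29.
Remaining total for batch 3: 865287.3 − 652341.29 = 212946.01.
Divide by its size: 212946.01 / 523 = 407.1625... → 407.16.

407.16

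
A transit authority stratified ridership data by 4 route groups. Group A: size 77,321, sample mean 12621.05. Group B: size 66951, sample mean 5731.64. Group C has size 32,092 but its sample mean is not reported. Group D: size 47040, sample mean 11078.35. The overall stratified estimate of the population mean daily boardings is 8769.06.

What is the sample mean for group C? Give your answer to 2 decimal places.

Σ Nₕx̄ₕ = N·μ, so 32092·x̄_C = 223404·8769.06 − (77321·12621.05 + 66951·5731.64 + 47040·11078.35).
= 1959043080.24 − 1880736820.69 = 78306259.55.
x̄_C = 78306259.55 / 32092 = 2440.0555... → 2440.06.

2440.06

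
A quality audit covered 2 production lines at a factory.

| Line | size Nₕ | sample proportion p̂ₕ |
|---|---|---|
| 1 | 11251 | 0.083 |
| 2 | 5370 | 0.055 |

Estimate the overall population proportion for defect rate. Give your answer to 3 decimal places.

N = 11251 + 5370 = 16621.
Overall proportion = Σ (Nₕ/N)·p̂ₕ.
Σ Nₕp̂ₕ = 933.833 + 295.35 = 1229.183.
1229.183 / 16621 = 0.07395... → 0.074.

0.074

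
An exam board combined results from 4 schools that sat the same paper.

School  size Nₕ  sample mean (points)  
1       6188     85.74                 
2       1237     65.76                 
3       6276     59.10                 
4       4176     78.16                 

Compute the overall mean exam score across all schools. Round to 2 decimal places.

x̄_st = (Σ Nₕx̄ₕ) / (Σ Nₕ) = (6188·85.74 + 1237·65.76 + 6276·59.10 + 4176·78.16) / 17877
= 1309212 / 17877 = 73.2344... → 73.23.

73.23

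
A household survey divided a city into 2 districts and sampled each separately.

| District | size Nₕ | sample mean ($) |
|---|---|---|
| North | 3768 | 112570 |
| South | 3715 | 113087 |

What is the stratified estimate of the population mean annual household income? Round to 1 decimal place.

N = 3768 + 3715 = 7483.
The stratified mean weights each stratum mean by its population share Nₕ/N.
Σ Nₕx̄ₕ = 3768·112570 + 3715·113087 = 424163760 + 420118205 = 844281965.
Divide by N: 844281965 / 7483 = 112826.669... → 112826.7.

112826.7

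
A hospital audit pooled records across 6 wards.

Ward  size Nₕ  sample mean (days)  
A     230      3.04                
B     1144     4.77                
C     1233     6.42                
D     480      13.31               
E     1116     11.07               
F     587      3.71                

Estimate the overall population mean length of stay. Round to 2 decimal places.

N = 230 + 1144 + 1233 + 480 + 1116 + 587 = 4790.
The stratified mean weights each stratum mean by its population share Nₕ/N.
Σ Nₕx̄ₕ = 230·3.04 + 1144·4.77 + 1233·6.42 + 480·13.31 + 1116·11.07 + 587·3.71 = 699.2 + 5456.88 + 7915.86 + 6388.8 + 12354.12 + 2177.77 = 34992.63.
Divide by N: 34992.63 / 4790 = 7.3054... → 7.31.

7.31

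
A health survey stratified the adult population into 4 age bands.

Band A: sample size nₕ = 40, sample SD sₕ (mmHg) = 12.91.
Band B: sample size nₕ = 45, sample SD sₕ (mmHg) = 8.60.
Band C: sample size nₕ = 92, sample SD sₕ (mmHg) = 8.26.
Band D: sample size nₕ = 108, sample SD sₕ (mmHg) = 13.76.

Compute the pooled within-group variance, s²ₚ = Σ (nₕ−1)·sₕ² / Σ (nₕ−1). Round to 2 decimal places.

A: (40−1)·12.91² = 39·166.6681 = 6500.0559
B: (45−1)·8.60² = 44·73.96 = 3254.24
C: (92−1)·8.26² = 91·68.2276 = 6208.7116
D: (108−1)·13.76² = 107·189.3376 = 20259.1232
Numerator = 36222.1307; denominator = Σ(nₕ−1) = 281.
s²ₚ = 36222.1307/281 = 128.9044... → 128.90.

128.90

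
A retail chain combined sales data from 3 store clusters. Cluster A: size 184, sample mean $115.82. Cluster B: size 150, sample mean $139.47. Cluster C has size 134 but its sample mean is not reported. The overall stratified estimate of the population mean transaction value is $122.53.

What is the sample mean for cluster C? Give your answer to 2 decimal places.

Σ Nₕx̄ₕ = N·μ, so 134·x̄_C = 468·122.53 − (184·115.82 + 150·139.47).
= 57344.04 − 42231.38 = 15112.66.
x̄_C = 15112.66 / 134 = 112.7810... → 112.78.

112.78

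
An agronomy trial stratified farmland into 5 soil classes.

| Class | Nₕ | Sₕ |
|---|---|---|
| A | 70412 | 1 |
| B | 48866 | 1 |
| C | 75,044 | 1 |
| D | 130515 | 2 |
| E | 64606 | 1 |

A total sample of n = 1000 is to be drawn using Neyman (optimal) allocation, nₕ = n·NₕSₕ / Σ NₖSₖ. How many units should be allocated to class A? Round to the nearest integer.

135

A: NₕSₕ = 70412·1 = 70412
B: NₕSₕ = 48866·1 = 48866
C: NₕSₕ = 75044·1 = 75044
D: NₕSₕ = 130515·2 = 261030
E: NₕSₕ = 64606·1 = 64606
Σ NₕSₕ = 519958.
n_A = 1000·70412/519958 = 135.419... → 135.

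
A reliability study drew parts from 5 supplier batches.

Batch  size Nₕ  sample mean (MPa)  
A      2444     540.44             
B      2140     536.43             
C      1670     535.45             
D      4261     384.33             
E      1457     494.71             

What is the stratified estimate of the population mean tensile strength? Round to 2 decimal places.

N = 11972; weights Wₕ = Nₕ/N = (0.2041, 0.1788, 0.1395, 0.3559, 0.1217).
x̄_st = Σ Wₕ·x̄ₕ = 0.2041·540.44 + 0.1788·536.43 + 0.1395·535.45 + 0.3559·384.33 + 0.1217·494.71 ≈ 477.9001...
→ 477.90.

477.90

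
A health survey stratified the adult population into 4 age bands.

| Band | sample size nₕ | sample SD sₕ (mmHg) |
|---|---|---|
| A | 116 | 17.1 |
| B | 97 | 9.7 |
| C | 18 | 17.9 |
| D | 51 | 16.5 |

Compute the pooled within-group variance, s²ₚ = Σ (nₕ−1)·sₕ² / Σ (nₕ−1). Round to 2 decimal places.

222.01

Degrees of freedom: 115 + 96 + 17 + 50 = 278.
Σ(nₕ−1)sₕ² = 115·292.41 + 96·94.09 + 17·320.41 + 50·272.25 = 61719.26.
s²ₚ = 61719.26 / 278 = 222.0117... → 222.01.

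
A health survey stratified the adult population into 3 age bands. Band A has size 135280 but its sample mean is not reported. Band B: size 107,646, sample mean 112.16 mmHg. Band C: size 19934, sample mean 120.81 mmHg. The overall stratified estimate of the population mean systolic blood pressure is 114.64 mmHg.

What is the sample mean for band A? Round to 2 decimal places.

115.70

Σ Nₕx̄ₕ = N·μ, so 135280·x̄_A = 262860·114.64 − (107646·112.16 + 19934·120.81).
= 30134270.4 − 14481801.9 = 15652468.5.
x̄_A = 15652468.5 / 135280 = 115.7042... → 115.70.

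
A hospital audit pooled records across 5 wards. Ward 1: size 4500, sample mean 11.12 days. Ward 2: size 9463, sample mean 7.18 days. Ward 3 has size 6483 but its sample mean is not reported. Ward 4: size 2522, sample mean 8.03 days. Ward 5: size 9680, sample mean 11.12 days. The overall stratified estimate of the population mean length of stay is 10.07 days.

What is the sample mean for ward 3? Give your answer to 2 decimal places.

N = 4500 + 9463 + 6483 + 2522 + 9680 = 32648.
Overall total = μ·N = 10.07·32648 = 328765.36.
Subtract the known strata: 4500·11.12 + 9463·7.18 + 2522·8.03 + 9680·11.12 = 245877.6.
Remaining total for ward 3: 328765.36 − 245877.6 = 82887.76.
Divide by its size: 82887.76 / 6483 = 12.7854... → 12.79.

12.79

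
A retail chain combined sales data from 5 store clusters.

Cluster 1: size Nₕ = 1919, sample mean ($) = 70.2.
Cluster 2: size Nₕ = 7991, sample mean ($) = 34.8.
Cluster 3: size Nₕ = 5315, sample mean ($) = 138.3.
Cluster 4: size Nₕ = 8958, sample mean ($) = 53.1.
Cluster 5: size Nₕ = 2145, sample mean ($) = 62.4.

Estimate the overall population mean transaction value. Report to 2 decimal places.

N = 1919 + 7991 + 5315 + 8958 + 2145 = 26328.
The stratified mean weights each stratum mean by its population share Nₕ/N.
Σ Nₕx̄ₕ = 1919·70.2 + 7991·34.8 + 5315·138.3 + 8958·53.1 + 2145·62.4 = 134713.8 + 278086.8 + 735064.5 + 475669.8 + 133848 = 1757382.9.
Divide by N: 1757382.9 / 26328 = 66.7496... → 66.75.

66.75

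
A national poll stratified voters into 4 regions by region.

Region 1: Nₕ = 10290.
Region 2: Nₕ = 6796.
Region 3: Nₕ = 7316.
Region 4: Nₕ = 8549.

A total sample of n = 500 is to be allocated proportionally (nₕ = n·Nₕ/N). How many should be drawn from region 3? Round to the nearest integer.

111

N = 10290 + 6796 + 7316 + 8549 = 32951.
n_3 = 500·7316/32951 = 111.013... → 111.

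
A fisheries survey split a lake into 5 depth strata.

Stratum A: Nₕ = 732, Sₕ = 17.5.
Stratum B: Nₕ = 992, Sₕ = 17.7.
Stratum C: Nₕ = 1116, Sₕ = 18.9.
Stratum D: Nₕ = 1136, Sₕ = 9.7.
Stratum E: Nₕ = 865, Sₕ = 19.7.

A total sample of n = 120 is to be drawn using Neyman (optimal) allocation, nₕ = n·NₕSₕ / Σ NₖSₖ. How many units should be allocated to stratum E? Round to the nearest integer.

26

Σ NₕSₕ = 732·17.5 + 992·17.7 + 1116·18.9 + 1136·9.7 + 865·19.7 = 79520.5.
Share for E: 17040.5/79520.5 = 0.21429.
n_E = 120 × 0.21429 = 25.715... → 26.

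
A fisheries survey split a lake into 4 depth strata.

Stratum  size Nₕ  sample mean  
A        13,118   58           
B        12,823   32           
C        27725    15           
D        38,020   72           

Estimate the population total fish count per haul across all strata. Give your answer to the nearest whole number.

Estimate total by summing Nₕ·x̄ₕ over strata.
13118·58 + 12823·32 + 27725·15 + 38020·72 = 760844 + 410336 + 415875 + 2737440 = 4324495.

4324495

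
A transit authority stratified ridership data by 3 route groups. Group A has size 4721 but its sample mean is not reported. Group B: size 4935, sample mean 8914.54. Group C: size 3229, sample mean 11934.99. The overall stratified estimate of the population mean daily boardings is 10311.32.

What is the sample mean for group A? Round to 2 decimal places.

N = 4721 + 4935 + 3229 = 12885.
Overall total = μ·N = 10311.32·12885 = 132861358.2.
Subtract the known strata: 4935·8914.54 + 3229·11934.99 = 82531337.61.
Remaining total for group A: 132861358.2 − 82531337.61 = 50330020.59.
Divide by its size: 50330020.59 / 4721 = 10660.8813... → 10660.88.

10660.88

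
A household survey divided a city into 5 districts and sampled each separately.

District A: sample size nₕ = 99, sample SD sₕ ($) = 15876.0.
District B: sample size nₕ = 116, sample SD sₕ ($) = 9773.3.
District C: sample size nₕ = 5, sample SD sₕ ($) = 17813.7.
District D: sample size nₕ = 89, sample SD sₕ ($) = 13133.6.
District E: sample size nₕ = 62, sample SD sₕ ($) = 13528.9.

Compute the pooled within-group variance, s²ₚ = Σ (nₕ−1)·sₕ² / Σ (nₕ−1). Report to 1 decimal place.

172946998.4

Degrees of freedom: 98 + 115 + 4 + 88 + 61 = 366.
Σ(nₕ−1)sₕ² = 98·252047376 + 115·95517392.89 + 4·317327907.69 + 88·172491448.96 + 61·183031135.21 = 63298601417.4.
s²ₚ = 63298601417.4 / 366 = 172946998.408... → 172946998.4.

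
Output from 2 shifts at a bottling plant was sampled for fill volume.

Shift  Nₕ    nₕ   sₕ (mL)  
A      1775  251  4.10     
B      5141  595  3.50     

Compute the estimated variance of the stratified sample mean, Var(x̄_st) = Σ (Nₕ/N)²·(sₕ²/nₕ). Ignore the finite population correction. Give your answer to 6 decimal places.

N = 6916; Wₕ = Nₕ/N.
shift A: (1775/6916)²·4.10²/251 = 0.004411444
shift B: (5141/6916)²·3.50²/595 = 0.011376387
Sum = 0.015787831 → 0.015788.

0.015788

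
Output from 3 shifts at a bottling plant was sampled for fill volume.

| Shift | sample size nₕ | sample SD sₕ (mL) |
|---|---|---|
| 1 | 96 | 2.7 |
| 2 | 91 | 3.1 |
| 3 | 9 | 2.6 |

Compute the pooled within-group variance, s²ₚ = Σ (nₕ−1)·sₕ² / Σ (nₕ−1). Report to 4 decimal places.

8.3499

1: (96−1)·2.7² = 95·7.29 = 692.55
2: (91−1)·3.1² = 90·9.61 = 864.9
3: (9−1)·2.6² = 8·6.76 = 54.08
Numerator = 1611.53; denominator = Σ(nₕ−1) = 193.
s²ₚ = 1611.53/193 = 8.349896... → 8.3499.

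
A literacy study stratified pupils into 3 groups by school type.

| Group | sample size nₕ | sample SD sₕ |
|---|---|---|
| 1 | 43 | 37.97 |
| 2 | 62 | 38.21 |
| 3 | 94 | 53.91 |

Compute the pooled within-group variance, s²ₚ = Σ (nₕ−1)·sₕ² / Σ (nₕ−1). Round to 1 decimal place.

2142.3

Degrees of freedom: 42 + 61 + 93 = 196.
Σ(nₕ−1)sₕ² = 42·1441.7209 + 61·1460.0041 + 93·2906.2881 = 419897.3212.
s²ₚ = 419897.3212 / 196 = 2142.333... → 2142.3.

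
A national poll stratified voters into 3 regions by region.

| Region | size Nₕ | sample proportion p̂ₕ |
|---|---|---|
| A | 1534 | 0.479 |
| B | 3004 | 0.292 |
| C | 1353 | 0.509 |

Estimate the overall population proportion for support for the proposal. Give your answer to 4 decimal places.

N = 1534 + 3004 + 1353 = 5891.
Overall proportion = Σ (Nₕ/N)·p̂ₕ.
Σ Nₕp̂ₕ = 734.786 + 877.168 + 688.677 = 2300.631.
2300.631 / 5891 = 0.390533... → 0.3905.

0.3905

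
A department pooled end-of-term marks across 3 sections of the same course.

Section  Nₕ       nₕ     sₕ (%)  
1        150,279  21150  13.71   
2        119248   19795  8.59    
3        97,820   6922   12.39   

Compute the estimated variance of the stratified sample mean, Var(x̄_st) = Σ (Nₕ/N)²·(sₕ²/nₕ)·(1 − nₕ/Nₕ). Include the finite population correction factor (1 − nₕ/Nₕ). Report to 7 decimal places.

N = 367347. Term for each stratum: Wₕ²sₕ²/nₕ·(1−nₕ/Nₕ).
Var(x̄_st) = 0.0012780082 + 0.0003276022 + 0.0014613021 = 0.0030669125 → 0.0030669.

0.0030669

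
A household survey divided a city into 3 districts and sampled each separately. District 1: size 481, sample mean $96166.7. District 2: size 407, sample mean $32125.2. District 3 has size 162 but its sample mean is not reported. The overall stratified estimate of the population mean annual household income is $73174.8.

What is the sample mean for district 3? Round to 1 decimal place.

N = 481 + 407 + 162 = 1050.
Overall total = μ·N = 73174.8·1050 = 76833540.
Subtract the known strata: 481·96166.7 + 407·32125.2 = 59331139.1.
Remaining total for district 3: 76833540 − 59331139.1 = 17502400.9.
Divide by its size: 17502400.9 / 162 = 108039.512... → 108039.5.

108039.5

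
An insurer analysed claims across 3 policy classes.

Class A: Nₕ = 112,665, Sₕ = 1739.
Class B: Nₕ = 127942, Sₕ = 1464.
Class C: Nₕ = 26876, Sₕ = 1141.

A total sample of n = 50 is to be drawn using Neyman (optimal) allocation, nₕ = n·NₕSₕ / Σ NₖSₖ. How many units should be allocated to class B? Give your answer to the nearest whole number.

23

Σ NₕSₕ = 112665·1739 + 127942·1464 + 26876·1141 = 413897039.
Share for B: 187307088/413897039 = 0.45255.
n_B = 50 × 0.45255 = 22.627... → 23.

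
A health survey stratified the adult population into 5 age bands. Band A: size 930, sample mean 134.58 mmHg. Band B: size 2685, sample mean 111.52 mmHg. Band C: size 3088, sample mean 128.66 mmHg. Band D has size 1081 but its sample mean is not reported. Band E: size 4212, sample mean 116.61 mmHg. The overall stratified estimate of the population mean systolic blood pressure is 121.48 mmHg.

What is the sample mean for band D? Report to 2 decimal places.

N = 930 + 2685 + 3088 + 1081 + 4212 = 11996.
Overall total = μ·N = 121.48·11996 = 1457274.08.
Subtract the known strata: 930·134.58 + 2685·111.52 + 3088·128.66 + 4212·116.61 = 1313054.
Remaining total for band D: 1457274.08 − 1313054 = 144220.08.
Divide by its size: 144220.08 / 1081 = 133.4136... → 133.41.

133.41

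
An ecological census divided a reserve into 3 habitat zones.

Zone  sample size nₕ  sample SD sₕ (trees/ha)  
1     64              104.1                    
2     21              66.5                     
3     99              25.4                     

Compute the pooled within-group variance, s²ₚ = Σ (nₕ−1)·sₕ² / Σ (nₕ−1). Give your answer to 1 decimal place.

Degrees of freedom: 63 + 20 + 98 = 181.
Σ(nₕ−1)sₕ² = 63·10836.81 + 20·4422.25 + 98·645.16 = 834389.71.
s²ₚ = 834389.71 / 181 = 4609.888... → 4609.9.

4609.9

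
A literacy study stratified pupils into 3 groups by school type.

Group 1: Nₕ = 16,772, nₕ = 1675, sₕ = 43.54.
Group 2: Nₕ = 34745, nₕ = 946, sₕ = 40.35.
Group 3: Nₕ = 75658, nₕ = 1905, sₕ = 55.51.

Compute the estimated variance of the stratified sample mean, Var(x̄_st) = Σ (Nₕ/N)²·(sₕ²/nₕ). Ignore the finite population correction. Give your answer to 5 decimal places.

0.72062

N = 127175; Wₕ = Nₕ/N.
group 1: (16772/127175)²·43.54²/1675 = 0.01968468
group 2: (34745/127175)²·40.35²/946 = 0.12846271
group 3: (75658/127175)²·55.51²/1905 = 0.57247127
Sum = 0.72061865 → 0.72062.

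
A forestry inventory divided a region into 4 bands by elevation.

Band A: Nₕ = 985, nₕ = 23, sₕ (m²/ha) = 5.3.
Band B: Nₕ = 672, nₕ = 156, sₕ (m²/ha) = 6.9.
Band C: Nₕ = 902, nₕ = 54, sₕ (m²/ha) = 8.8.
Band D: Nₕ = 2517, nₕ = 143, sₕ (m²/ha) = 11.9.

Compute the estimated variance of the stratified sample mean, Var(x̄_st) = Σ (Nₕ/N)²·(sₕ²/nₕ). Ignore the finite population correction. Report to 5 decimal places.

N = 5076; Wₕ = Nₕ/N.
band A: (985/5076)²·5.3²/23 = 0.04598891
band B: (672/5076)²·6.9²/156 = 0.00534895
band C: (902/5076)²·8.8²/54 = 0.04528365
band D: (2517/5076)²·11.9²/143 = 0.24348998
Sum = 0.34011150 → 0.34011.

0.34011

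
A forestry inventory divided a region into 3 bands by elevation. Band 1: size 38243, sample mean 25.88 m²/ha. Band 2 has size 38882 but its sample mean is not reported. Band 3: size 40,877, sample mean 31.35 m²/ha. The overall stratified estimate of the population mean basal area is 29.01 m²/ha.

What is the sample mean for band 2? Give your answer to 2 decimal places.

29.63

Σ Nₕx̄ₕ = N·μ, so 38882·x̄_2 = 118002·29.01 − (38243·25.88 + 40877·31.35).
= 3423238.02 − 2271222.79 = 1152015.23.
x̄_2 = 1152015.23 / 38882 = 29.6285... → 29.63.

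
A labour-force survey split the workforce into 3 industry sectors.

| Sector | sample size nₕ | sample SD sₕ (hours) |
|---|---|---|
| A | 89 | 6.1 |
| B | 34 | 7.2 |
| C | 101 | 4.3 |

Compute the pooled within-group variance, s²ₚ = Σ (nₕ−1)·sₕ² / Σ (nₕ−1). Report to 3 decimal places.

A: (89−1)·6.1² = 88·37.21 = 3274.48
B: (34−1)·7.2² = 33·51.84 = 1710.72
C: (101−1)·4.3² = 100·18.49 = 1849
Numerator = 6834.2; denominator = Σ(nₕ−1) = 221.
s²ₚ = 6834.2/221 = 30.92398... → 30.924.

30.924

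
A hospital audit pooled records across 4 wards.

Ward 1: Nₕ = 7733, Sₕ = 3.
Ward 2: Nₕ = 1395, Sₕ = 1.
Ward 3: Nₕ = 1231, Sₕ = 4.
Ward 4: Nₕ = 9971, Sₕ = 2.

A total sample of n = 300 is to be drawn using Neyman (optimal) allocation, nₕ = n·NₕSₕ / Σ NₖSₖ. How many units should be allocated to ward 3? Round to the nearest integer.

30

1: NₕSₕ = 7733·3 = 23199
2: NₕSₕ = 1395·1 = 1395
3: NₕSₕ = 1231·4 = 4924
4: NₕSₕ = 9971·2 = 19942
Σ NₕSₕ = 49460.
n_3 = 300·4924/49460 = 29.867... → 30.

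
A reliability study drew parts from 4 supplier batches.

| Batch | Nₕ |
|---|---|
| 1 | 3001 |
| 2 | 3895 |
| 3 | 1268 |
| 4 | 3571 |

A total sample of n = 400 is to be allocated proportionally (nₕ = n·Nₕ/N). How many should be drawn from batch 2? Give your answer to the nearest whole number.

133

Share of batch 2 = 3895/11735 = 0.33191.
Allocate 400 × 0.33191 = 132.765... → 133.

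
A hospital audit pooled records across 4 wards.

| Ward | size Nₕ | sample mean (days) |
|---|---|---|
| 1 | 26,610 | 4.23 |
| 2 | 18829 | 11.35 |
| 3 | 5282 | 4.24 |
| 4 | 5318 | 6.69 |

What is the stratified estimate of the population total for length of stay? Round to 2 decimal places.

1: 26610·4.23 = 112560.3
2: 18829·11.35 = 213709.15
3: 5282·4.24 = 22395.68
4: 5318·6.69 = 35577.42
τ̂ = Σ Nₕx̄ₕ = 384242.55.

384242.55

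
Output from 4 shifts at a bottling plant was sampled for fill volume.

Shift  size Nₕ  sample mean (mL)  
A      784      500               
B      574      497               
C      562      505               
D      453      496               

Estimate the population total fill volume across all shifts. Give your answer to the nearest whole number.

1185776

A: 784·500 = 392000
B: 574·497 = 285278
C: 562·505 = 283810
D: 453·496 = 224688
τ̂ = Σ Nₕx̄ₕ = 1185776.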